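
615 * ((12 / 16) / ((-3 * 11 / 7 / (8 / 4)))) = -4305 / 22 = -195.68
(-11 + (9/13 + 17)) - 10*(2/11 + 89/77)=-6691/1001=-6.68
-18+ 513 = 495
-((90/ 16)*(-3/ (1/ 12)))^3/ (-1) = -66430125/ 8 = -8303765.62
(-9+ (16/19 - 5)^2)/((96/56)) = 5236/1083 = 4.83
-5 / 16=-0.31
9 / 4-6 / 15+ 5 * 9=937 / 20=46.85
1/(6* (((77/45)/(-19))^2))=243675/11858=20.55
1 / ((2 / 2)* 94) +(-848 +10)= -837.99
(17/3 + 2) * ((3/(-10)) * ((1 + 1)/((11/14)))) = -322/55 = -5.85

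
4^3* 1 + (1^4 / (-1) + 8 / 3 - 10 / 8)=773 / 12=64.42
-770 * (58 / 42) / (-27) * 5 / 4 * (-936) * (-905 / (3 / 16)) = 6004856000 / 27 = 222402074.07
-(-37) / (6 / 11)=407 / 6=67.83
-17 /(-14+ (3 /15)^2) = 425 /349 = 1.22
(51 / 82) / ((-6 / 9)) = -153 / 164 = -0.93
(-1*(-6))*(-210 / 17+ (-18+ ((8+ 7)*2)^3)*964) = 2653084836 / 17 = 156063813.88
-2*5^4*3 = -3750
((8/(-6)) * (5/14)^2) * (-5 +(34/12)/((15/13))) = 1145/2646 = 0.43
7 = 7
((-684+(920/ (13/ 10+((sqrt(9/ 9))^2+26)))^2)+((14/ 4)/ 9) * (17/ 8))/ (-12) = -4309244447/ 138393792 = -31.14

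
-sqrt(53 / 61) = -sqrt(3233) / 61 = -0.93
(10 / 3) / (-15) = -2 / 9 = -0.22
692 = 692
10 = 10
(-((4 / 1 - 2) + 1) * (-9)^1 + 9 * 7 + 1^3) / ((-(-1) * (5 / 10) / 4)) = 728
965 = 965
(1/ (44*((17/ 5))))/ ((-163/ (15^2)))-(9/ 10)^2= -1248543/ 1524050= -0.82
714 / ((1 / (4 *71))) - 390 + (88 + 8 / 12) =607424 / 3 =202474.67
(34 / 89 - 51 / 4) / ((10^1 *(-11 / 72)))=8.10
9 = 9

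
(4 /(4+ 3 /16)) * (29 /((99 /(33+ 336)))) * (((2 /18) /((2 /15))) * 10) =1902400 /2211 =860.43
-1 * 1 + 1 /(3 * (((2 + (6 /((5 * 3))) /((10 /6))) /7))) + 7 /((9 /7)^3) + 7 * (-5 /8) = -758 /729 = -1.04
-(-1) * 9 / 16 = 9 / 16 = 0.56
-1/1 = -1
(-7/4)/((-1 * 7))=1/4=0.25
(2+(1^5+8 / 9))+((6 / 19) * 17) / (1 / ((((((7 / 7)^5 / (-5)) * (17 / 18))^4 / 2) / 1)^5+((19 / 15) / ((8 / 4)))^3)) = 5.25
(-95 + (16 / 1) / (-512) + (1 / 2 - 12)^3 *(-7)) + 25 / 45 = 3038875 / 288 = 10551.65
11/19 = 0.58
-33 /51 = -11 /17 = -0.65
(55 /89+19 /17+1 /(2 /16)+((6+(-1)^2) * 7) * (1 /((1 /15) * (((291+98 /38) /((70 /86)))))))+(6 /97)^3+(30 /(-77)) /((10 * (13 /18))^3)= 16490558021093625561471 /1400754050901709854350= 11.77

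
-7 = -7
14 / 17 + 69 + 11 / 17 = 1198 / 17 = 70.47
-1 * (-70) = 70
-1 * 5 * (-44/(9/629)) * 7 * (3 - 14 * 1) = -1183917.78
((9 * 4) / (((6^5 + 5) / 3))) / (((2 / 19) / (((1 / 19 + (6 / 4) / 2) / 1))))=0.11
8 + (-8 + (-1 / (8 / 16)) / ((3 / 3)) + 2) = 0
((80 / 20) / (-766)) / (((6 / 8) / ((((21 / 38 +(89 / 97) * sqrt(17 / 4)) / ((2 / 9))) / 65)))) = -534 * sqrt(17) / 2414815 - 126 / 473005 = -0.00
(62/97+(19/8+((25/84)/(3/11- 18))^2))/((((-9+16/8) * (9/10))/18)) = -15690566915/1821786876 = -8.61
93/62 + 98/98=5/2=2.50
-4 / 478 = -0.01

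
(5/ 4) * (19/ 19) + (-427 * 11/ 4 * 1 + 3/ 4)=-1172.25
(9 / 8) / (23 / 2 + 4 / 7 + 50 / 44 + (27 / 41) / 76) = 59983 / 704678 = 0.09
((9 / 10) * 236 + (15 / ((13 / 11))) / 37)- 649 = -1049198 / 2405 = -436.26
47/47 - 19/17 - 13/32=-0.52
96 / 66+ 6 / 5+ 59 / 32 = 4.50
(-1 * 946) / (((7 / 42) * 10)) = -2838 / 5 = -567.60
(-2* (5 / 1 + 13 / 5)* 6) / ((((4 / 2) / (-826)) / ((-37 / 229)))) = -6968136 / 1145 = -6085.71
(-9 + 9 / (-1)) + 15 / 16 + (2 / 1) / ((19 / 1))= -5155 / 304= -16.96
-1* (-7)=7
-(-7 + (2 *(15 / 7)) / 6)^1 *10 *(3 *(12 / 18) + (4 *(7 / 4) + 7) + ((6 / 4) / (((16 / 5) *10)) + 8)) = 84645 / 56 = 1511.52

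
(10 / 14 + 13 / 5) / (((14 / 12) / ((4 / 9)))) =928 / 735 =1.26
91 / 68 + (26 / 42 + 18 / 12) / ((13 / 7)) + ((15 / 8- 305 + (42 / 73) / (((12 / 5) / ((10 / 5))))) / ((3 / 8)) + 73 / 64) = -2488668553 / 3097536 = -803.43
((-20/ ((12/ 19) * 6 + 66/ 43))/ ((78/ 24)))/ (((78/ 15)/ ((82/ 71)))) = -267976/ 1043913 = -0.26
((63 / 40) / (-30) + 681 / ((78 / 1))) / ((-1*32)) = -0.27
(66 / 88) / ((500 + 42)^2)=3 / 1175056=0.00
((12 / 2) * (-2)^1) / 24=-1 / 2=-0.50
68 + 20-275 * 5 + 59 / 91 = -117058 / 91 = -1286.35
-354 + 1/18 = -6371/18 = -353.94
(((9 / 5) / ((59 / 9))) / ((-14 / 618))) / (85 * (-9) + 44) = 243 / 14455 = 0.02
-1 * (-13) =13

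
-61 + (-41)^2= 1620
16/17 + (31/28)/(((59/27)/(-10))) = -57929/14042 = -4.13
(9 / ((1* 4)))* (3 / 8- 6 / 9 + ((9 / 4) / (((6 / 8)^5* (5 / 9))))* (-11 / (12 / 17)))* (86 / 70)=-4121507 / 5600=-735.98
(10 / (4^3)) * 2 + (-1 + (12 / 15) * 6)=329 / 80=4.11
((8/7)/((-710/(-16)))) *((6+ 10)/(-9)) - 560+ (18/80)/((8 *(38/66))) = -15229587103/27195840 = -560.00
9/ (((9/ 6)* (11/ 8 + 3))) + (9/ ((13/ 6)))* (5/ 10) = 1569/ 455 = 3.45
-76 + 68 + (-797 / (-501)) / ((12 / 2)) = -23251 / 3006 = -7.73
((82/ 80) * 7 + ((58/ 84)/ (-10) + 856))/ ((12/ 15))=725009/ 672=1078.88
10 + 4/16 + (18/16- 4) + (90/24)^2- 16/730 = 125067/5840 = 21.42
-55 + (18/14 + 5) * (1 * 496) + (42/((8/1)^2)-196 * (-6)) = 949619/224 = 4239.37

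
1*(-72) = -72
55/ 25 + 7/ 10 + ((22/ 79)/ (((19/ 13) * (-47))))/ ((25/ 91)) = 10177263/ 3527350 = 2.89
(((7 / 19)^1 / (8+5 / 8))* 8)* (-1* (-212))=94976 / 1311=72.45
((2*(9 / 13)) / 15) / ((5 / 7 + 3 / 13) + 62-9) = 42 / 24545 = 0.00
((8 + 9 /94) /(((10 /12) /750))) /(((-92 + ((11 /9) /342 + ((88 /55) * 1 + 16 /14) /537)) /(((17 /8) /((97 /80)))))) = -66036927915000 /475726347883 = -138.81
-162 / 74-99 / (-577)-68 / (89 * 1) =-5285318 / 1900061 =-2.78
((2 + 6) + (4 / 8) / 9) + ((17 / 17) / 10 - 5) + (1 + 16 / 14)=1669 / 315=5.30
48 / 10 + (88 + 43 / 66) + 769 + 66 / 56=3989971 / 4620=863.63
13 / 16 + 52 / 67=1703 / 1072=1.59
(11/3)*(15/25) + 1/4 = 49/20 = 2.45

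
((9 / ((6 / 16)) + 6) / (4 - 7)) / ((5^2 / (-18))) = 36 / 5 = 7.20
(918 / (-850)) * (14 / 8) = -189 / 100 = -1.89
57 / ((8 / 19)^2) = 20577 / 64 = 321.52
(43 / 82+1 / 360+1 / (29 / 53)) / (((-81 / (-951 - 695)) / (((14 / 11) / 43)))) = 5806678969 / 4099874130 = 1.42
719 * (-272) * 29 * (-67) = 379988624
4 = 4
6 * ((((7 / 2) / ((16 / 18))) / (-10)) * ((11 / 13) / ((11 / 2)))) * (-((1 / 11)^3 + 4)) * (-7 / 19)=-1408995 / 2630056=-0.54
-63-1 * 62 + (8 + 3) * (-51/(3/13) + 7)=-2479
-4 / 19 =-0.21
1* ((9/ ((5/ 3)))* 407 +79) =11384/ 5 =2276.80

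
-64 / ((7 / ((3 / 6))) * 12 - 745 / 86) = -5504 / 13703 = -0.40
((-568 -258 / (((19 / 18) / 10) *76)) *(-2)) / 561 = 433316 / 202521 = 2.14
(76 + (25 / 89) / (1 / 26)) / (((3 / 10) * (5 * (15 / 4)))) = 59312 / 4005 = 14.81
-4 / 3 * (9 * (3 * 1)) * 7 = -252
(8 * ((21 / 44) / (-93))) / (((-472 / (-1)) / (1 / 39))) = -7 / 3138564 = -0.00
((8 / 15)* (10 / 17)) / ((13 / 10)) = 160 / 663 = 0.24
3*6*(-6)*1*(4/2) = -216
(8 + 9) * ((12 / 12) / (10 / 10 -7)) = -17 / 6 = -2.83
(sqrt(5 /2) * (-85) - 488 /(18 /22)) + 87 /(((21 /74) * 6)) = -34357 /63 - 85 * sqrt(10) /2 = -679.75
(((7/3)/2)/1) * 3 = 7/2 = 3.50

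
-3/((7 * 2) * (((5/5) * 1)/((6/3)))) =-3/7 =-0.43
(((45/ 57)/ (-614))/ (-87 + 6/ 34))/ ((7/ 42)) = 85/ 956612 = 0.00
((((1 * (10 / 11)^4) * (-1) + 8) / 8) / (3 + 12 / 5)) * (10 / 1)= 669550 / 395307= 1.69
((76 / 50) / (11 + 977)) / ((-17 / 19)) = -19 / 11050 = -0.00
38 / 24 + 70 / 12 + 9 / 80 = 1807 / 240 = 7.53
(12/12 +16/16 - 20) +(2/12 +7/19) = -1991/114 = -17.46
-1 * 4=-4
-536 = -536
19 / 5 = 3.80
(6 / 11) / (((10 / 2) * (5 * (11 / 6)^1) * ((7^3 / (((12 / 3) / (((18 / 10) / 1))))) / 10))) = 32 / 41503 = 0.00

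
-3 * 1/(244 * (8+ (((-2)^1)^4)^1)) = -1/1952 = -0.00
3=3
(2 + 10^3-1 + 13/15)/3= 15028/45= 333.96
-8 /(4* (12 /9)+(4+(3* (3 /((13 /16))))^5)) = -2227758 /46440622219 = -0.00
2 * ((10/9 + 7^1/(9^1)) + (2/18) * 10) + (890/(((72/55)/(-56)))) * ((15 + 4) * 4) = -26041346/9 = -2893482.89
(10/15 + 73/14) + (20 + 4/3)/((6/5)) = 2981/126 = 23.66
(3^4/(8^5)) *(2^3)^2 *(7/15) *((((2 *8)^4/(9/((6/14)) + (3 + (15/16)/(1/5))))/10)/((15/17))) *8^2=458752/375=1223.34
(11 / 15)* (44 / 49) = 484 / 735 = 0.66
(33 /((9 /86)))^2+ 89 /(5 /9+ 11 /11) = 12536033 /126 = 99492.33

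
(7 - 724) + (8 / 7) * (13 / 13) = -5011 / 7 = -715.86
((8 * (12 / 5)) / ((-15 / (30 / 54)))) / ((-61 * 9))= 32 / 24705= 0.00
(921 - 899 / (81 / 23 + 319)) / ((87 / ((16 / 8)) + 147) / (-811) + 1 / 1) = 1200.11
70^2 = 4900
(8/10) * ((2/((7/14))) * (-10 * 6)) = -192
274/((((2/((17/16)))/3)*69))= 6.33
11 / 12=0.92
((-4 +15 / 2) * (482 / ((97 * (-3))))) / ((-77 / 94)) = 22654 / 3201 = 7.08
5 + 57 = 62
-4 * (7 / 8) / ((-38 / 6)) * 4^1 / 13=42 / 247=0.17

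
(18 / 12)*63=189 / 2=94.50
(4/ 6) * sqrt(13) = 2 * sqrt(13)/ 3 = 2.40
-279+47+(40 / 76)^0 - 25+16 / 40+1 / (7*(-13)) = -116303 / 455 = -255.61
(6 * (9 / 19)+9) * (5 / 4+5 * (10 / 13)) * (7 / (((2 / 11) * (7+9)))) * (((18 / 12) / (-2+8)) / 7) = 655875 / 126464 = 5.19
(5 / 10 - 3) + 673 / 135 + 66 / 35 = 8261 / 1890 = 4.37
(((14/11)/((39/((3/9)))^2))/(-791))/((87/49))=-98/1480342149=-0.00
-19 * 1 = -19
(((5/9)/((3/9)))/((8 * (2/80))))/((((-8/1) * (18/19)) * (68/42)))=-3325/4896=-0.68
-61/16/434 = -61/6944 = -0.01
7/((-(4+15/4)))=-28/31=-0.90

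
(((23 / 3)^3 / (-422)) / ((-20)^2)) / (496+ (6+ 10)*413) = -12167 / 32377190400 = -0.00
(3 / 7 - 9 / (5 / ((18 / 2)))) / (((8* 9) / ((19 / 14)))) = -437 / 1470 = -0.30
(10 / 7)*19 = 190 / 7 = 27.14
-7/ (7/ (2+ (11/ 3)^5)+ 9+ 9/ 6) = -323074/ 485097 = -0.67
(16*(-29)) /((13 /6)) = -214.15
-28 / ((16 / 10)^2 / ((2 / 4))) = -5.47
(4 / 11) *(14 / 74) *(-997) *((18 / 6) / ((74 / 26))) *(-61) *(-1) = -66412164 / 15059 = -4410.13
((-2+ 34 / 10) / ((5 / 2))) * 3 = 42 / 25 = 1.68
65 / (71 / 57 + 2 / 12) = 7410 / 161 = 46.02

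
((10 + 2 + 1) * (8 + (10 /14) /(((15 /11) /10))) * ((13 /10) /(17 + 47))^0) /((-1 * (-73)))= 3614 /1533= 2.36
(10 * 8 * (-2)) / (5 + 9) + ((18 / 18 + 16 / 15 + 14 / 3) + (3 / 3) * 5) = 32 / 105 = 0.30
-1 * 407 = -407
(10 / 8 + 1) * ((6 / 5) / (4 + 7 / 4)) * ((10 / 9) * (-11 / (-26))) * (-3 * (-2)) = 396 / 299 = 1.32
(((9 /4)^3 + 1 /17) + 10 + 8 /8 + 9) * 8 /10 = 34217 /1360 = 25.16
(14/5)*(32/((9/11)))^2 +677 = 2008841/405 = 4960.10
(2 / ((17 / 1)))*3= 6 / 17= 0.35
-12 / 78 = -2 / 13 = -0.15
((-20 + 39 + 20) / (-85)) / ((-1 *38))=39 / 3230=0.01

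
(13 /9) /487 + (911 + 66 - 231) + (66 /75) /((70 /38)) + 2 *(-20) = 706.48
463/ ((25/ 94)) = 43522/ 25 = 1740.88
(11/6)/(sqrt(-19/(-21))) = 11* sqrt(399)/114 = 1.93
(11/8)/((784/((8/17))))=0.00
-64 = -64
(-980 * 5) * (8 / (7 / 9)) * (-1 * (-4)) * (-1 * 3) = 604800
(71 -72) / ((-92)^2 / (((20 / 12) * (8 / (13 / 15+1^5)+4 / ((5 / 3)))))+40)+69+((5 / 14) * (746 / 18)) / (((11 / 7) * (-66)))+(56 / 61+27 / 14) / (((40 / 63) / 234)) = 34738553384833 / 31072829040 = 1117.97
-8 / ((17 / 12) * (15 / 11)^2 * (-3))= 3872 / 3825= 1.01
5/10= 1/2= 0.50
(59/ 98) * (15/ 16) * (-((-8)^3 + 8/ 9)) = 169625/ 588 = 288.48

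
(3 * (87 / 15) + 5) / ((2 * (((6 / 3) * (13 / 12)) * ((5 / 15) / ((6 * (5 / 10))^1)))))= 3024 / 65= 46.52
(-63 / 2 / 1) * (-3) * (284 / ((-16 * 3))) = -559.12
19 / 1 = 19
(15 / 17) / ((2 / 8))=60 / 17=3.53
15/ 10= 3/ 2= 1.50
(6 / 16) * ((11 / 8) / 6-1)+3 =347 / 128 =2.71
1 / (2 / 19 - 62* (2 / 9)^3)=-1.74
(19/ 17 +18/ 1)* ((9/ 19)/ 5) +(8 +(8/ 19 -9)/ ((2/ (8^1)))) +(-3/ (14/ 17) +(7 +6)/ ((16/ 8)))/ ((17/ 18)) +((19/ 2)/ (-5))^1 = -528609/ 22610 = -23.38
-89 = -89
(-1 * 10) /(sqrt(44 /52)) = -10 * sqrt(143) /11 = -10.87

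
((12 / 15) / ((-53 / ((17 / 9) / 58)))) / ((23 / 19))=-646 / 1590795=-0.00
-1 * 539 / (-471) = 539 / 471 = 1.14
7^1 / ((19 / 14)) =98 / 19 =5.16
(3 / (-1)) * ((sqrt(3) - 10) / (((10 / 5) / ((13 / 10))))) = 39 / 2 - 39 * sqrt(3) / 20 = 16.12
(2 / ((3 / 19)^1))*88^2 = 294272 / 3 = 98090.67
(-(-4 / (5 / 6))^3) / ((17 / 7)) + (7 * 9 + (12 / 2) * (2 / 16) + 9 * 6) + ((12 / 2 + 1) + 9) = 1523947 / 8500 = 179.29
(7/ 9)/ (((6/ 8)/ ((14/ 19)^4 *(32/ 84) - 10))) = -108240328/ 10556001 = -10.25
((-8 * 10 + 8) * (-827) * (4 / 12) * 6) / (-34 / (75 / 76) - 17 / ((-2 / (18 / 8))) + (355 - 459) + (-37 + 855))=71452800 / 419203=170.45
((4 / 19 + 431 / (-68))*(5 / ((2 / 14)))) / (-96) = 92365 / 41344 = 2.23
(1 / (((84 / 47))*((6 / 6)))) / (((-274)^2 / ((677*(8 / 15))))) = 0.00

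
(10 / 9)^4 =10000 / 6561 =1.52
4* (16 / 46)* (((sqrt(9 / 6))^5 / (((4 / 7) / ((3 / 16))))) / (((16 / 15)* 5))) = 567* sqrt(6) / 5888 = 0.24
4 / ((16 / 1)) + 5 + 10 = 61 / 4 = 15.25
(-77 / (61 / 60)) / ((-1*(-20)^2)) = 231 / 1220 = 0.19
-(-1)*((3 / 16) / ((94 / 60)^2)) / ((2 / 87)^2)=5109075 / 35344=144.55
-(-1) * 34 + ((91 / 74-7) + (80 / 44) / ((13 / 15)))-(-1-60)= 966429 / 10582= 91.33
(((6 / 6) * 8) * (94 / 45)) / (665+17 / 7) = 329 / 13140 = 0.03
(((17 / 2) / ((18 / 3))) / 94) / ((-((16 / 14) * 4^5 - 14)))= -119 / 9130032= -0.00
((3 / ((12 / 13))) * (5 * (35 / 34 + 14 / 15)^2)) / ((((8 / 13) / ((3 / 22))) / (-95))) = -292493201 / 221952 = -1317.82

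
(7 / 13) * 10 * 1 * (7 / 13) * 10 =4900 / 169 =28.99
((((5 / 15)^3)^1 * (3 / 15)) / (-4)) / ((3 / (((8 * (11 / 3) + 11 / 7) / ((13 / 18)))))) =-649 / 24570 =-0.03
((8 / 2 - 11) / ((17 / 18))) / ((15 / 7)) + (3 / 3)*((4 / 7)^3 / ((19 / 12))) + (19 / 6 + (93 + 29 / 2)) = 178357586 / 1661835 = 107.33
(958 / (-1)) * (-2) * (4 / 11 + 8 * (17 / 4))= 724248 / 11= 65840.73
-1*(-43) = 43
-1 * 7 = -7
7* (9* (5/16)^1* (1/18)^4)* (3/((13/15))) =175/269568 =0.00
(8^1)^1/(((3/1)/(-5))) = -40/3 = -13.33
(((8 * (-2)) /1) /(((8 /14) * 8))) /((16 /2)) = -7 /16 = -0.44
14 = 14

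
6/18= 1/3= 0.33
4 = 4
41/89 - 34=-2985/89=-33.54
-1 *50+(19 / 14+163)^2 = 5284801 / 196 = 26963.27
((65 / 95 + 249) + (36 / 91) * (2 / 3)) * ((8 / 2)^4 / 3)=110632960 / 5187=21328.89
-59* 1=-59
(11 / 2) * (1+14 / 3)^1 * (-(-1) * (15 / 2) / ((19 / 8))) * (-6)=-11220 / 19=-590.53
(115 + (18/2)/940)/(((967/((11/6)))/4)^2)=13081189/1977713235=0.01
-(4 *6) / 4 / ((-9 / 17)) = 34 / 3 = 11.33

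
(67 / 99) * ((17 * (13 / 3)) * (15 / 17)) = 4355 / 99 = 43.99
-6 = -6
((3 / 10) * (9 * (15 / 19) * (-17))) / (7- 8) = 1377 / 38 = 36.24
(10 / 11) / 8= 5 / 44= 0.11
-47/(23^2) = -0.09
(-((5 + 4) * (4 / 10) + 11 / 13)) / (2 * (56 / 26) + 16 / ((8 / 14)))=-289 / 2100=-0.14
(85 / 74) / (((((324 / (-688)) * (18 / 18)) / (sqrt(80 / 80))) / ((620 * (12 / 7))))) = -2592.42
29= 29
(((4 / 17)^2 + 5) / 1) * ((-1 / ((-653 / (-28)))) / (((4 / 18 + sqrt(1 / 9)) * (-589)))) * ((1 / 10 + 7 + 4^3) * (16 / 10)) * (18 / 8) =2355932628 / 13894289125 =0.17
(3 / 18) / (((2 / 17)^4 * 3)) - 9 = 80929 / 288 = 281.00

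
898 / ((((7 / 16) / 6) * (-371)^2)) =86208 / 963487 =0.09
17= 17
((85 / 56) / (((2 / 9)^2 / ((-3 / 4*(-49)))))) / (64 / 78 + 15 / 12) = 331695 / 608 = 545.55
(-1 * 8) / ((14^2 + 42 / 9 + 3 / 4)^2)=-1152 / 5841889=-0.00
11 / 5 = 2.20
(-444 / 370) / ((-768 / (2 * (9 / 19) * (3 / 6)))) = 0.00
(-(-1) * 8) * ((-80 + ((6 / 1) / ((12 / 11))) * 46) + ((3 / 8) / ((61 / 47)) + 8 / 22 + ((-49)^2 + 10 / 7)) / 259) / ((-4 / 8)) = -2916.45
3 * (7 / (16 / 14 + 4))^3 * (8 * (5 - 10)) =-588245 / 1944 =-302.60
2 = 2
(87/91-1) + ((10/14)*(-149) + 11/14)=-19235/182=-105.69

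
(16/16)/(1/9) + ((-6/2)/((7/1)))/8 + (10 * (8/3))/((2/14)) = 32863/168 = 195.61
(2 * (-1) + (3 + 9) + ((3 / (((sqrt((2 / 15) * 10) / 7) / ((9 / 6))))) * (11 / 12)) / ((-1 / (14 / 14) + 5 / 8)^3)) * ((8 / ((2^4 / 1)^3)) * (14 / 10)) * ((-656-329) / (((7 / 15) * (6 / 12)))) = -14775 / 128 + 75845 * sqrt(3) / 24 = 5358.21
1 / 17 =0.06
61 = 61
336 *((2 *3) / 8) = 252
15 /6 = 5 /2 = 2.50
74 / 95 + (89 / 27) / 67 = 142321 / 171855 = 0.83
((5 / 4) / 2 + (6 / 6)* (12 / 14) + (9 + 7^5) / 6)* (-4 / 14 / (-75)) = 471097 / 44100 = 10.68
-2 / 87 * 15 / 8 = -5 / 116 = -0.04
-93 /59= -1.58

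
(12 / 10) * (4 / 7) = 24 / 35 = 0.69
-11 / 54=-0.20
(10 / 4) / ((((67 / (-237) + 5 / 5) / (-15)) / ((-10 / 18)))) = 1975 / 68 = 29.04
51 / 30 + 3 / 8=2.08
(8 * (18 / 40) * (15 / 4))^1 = 27 / 2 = 13.50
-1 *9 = -9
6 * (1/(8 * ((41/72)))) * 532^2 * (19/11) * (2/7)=82966464/451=183961.12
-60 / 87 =-20 / 29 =-0.69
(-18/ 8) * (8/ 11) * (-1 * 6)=108/ 11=9.82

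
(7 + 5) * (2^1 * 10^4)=240000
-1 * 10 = -10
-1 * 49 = -49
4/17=0.24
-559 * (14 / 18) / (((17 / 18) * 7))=-1118 / 17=-65.76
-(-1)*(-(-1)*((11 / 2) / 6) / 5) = 11 / 60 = 0.18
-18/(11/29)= -522/11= -47.45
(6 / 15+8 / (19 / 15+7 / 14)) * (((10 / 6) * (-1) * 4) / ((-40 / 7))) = 4571 / 795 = 5.75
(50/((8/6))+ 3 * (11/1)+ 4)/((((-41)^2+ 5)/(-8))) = -298/843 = -0.35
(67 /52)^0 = 1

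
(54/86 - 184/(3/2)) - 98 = -28385/129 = -220.04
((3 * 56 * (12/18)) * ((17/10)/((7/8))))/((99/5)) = 1088/99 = 10.99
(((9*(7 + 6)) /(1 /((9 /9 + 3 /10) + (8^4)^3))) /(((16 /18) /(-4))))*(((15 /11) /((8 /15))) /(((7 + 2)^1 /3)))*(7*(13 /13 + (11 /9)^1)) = -42210938585886525 /88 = -479669756657801.42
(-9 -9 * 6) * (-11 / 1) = 693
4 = 4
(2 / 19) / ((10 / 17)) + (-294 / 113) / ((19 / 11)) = -14249 / 10735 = -1.33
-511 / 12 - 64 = -1279 / 12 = -106.58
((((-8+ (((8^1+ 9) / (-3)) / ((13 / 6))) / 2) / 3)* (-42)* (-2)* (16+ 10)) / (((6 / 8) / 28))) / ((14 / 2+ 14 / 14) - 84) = 189728 / 57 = 3328.56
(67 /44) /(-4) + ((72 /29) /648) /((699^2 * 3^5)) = -0.38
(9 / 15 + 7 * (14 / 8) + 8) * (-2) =-417 / 10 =-41.70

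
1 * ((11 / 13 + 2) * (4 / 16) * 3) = 111 / 52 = 2.13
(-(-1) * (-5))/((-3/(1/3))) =5/9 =0.56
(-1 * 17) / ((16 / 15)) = -255 / 16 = -15.94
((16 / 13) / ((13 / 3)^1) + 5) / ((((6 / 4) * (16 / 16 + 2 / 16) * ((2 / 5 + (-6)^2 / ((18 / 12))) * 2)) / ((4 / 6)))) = 35720 / 835029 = 0.04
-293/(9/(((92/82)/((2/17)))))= -114563/369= -310.47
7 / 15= 0.47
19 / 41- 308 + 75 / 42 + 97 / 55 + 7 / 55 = -9592859 / 31570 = -303.86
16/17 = 0.94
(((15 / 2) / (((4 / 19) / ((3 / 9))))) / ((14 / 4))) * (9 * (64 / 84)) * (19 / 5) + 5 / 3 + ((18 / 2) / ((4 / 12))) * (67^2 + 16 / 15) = 89171578 / 735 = 121321.87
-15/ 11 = -1.36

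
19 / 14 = 1.36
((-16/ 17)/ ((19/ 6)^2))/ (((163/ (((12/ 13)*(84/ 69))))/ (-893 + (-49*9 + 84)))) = 241920000/ 299098969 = 0.81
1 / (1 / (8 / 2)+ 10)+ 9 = 373 / 41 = 9.10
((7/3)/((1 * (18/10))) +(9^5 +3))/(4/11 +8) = 17538829/2484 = 7060.72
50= 50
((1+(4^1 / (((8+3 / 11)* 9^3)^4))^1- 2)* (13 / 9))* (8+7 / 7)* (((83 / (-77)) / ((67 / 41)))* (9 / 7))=65907923911419116282831 / 5977965285062917695549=11.03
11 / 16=0.69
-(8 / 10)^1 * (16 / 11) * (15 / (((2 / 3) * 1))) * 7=-2016 / 11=-183.27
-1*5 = -5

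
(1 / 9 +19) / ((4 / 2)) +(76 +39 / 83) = 64261 / 747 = 86.03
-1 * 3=-3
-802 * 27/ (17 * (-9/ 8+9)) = -19248/ 119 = -161.75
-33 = -33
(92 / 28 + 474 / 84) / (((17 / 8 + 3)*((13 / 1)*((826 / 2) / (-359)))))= -179500 / 1540903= -0.12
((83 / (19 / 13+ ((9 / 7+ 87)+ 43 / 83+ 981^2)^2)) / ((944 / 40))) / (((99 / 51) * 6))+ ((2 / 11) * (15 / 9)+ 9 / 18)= 76265992311306534745049 / 94972745142343169288748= 0.80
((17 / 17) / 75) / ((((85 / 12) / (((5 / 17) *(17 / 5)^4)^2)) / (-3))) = -17038284 / 1953125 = -8.72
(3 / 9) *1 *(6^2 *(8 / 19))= 96 / 19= 5.05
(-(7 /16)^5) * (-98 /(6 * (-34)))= -0.01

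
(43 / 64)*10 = 215 / 32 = 6.72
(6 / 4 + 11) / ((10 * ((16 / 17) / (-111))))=-9435 / 64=-147.42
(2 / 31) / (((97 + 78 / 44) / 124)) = 176 / 2173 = 0.08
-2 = -2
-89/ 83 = -1.07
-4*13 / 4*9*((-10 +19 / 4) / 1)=2457 / 4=614.25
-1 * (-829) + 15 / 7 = 5818 / 7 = 831.14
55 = 55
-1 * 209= -209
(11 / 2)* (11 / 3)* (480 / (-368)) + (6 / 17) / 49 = -503827 / 19159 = -26.30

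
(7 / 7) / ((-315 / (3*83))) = -83 / 105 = -0.79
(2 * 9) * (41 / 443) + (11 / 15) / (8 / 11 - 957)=116391727 / 69898755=1.67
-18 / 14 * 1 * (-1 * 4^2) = 144 / 7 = 20.57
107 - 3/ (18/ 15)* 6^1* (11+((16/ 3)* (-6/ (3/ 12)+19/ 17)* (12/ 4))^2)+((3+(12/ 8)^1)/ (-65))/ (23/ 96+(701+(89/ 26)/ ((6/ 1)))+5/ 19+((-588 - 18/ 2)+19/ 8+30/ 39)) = -276130778471246/ 137331355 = -2010689.97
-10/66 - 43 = -1424/33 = -43.15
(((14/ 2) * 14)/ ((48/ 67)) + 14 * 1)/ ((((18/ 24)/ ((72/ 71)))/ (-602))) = -122740.17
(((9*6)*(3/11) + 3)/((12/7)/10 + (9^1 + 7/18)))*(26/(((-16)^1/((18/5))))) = -1437345/132506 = -10.85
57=57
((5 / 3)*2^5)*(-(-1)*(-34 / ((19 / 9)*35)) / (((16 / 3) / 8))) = -4896 / 133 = -36.81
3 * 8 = 24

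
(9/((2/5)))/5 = 9/2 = 4.50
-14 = -14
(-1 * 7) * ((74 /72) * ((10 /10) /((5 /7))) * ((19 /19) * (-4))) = 1813 /45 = 40.29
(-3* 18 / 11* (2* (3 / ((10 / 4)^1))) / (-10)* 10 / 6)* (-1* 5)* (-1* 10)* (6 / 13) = 6480 / 143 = 45.31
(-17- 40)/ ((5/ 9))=-102.60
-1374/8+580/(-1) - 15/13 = -39151/52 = -752.90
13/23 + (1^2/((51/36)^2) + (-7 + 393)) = 2572811/6647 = 387.06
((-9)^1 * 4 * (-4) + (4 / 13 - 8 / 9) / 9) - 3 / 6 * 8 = 147352 / 1053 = 139.94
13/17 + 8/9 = 253/153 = 1.65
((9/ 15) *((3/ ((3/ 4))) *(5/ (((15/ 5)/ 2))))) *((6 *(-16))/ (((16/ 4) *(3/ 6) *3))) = -128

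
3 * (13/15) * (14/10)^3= 4459/625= 7.13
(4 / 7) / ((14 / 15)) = 30 / 49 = 0.61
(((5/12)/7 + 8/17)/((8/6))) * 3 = 1.19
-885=-885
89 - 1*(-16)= 105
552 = 552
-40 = -40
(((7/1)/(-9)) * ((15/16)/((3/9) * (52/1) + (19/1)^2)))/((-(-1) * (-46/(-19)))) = -133/167072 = -0.00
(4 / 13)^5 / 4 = 256 / 371293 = 0.00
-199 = -199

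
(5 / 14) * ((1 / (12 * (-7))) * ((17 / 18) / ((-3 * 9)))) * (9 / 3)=85 / 190512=0.00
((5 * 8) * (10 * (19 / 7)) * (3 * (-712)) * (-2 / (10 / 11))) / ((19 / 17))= 31954560 / 7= 4564937.14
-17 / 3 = -5.67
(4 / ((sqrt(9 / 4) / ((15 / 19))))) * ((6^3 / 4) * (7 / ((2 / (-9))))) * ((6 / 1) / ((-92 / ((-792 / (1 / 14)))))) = -1131641280 / 437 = -2589568.15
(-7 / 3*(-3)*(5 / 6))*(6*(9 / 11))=315 / 11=28.64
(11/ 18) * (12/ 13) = 22/ 39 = 0.56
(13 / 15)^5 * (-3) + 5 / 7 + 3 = 3982199 / 1771875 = 2.25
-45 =-45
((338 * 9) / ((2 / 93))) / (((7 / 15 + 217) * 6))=707265 / 6524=108.41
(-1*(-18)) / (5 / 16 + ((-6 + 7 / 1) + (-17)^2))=288 / 4645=0.06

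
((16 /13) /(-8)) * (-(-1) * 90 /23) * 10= -6.02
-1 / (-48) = 1 / 48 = 0.02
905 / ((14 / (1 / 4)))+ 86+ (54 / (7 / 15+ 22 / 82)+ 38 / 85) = 94710569 / 537880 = 176.08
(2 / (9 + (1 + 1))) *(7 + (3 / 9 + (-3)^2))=98 / 33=2.97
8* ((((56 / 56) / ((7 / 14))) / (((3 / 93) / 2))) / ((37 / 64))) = 63488 / 37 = 1715.89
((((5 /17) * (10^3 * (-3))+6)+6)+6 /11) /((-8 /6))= 243981 /374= 652.36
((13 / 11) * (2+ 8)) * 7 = 910 / 11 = 82.73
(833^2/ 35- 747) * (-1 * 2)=-38156.80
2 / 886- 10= -4429 / 443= -10.00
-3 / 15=-1 / 5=-0.20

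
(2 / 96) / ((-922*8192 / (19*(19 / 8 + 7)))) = -475 / 966787072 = -0.00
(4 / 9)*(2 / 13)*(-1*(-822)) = 2192 / 39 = 56.21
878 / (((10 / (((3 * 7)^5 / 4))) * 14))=256131477 / 40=6403286.92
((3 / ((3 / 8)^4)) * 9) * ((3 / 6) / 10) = 1024 / 15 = 68.27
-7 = -7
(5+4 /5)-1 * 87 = -406 /5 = -81.20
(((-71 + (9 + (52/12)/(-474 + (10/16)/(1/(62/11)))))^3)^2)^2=10637152481939026335847377880214199915133250014674868215665868604549404510785536/3291174890294810834737154116955031929557988002159540415841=3232022860075415493516.66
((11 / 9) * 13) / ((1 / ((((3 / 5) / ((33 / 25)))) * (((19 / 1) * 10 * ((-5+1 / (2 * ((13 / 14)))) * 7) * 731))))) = -281946700 / 9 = -31327411.11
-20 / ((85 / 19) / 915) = -69540 / 17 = -4090.59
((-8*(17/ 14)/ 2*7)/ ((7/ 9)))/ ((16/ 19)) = -2907/ 56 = -51.91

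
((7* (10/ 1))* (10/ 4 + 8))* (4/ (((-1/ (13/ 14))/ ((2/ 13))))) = -420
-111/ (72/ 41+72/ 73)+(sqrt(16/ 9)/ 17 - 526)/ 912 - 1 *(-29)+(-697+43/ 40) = -54882391/ 77520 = -707.98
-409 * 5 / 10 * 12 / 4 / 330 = -409 / 220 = -1.86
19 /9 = 2.11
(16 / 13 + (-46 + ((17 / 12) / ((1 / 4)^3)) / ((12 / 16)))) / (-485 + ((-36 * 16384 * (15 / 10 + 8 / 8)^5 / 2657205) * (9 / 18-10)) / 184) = -0.16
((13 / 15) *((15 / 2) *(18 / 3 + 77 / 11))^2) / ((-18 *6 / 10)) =-54925 / 72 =-762.85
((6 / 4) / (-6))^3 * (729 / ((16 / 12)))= -2187 / 256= -8.54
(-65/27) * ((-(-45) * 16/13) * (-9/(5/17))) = 4080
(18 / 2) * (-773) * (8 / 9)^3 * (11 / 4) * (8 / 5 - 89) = 1174379.77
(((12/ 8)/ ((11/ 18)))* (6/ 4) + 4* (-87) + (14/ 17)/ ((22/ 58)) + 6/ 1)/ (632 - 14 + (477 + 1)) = -11429/ 37264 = -0.31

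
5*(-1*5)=-25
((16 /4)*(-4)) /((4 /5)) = -20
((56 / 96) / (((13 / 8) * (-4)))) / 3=-0.03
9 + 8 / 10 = 9.80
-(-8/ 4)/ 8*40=10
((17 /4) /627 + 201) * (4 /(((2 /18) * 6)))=504125 /418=1206.04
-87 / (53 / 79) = -6873 / 53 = -129.68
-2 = -2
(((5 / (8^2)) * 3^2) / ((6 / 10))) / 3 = 25 / 64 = 0.39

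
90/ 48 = 15/ 8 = 1.88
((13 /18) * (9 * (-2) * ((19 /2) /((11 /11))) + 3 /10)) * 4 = -493.13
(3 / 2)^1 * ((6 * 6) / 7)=54 / 7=7.71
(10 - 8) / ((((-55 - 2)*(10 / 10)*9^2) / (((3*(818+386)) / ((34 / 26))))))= -31304 / 26163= -1.20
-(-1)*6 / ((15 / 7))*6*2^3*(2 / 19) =1344 / 95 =14.15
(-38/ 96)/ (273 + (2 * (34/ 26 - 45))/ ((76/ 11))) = -4693/ 3086736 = -0.00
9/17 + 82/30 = 832/255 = 3.26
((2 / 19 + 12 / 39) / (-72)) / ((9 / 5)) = -85 / 26676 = -0.00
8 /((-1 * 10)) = -0.80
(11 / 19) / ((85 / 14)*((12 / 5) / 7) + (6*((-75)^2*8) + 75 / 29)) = 15631 / 7289856027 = 0.00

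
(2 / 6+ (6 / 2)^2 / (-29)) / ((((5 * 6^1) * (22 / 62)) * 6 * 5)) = 31 / 430650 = 0.00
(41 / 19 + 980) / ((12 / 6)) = 18661 / 38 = 491.08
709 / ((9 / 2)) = 1418 / 9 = 157.56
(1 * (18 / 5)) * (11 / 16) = 99 / 40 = 2.48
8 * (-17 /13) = -136 /13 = -10.46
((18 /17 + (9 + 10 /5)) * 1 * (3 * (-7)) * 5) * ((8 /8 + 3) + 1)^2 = -538125 /17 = -31654.41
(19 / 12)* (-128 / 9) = -608 / 27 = -22.52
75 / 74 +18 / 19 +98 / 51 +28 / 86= 12974869 / 3083358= 4.21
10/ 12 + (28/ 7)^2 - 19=-13/ 6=-2.17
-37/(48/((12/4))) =-37/16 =-2.31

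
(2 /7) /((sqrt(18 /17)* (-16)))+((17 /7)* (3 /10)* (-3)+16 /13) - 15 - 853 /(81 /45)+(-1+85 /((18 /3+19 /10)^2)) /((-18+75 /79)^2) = -489.86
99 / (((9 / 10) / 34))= 3740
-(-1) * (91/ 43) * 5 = 455/ 43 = 10.58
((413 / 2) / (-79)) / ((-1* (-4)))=-413 / 632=-0.65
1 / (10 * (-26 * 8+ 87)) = -1 / 1210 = -0.00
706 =706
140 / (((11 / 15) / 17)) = 35700 / 11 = 3245.45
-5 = -5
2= 2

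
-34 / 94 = -17 / 47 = -0.36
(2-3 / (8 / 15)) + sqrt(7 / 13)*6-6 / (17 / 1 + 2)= -599 / 152 + 6*sqrt(91) / 13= 0.46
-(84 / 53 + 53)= -2893 / 53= -54.58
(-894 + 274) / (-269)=620 / 269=2.30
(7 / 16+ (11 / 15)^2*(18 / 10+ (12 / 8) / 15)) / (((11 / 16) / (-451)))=-1076947 / 1125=-957.29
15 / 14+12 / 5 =243 / 70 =3.47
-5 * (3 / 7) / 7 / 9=-5 / 147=-0.03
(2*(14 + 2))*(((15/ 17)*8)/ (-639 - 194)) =-0.27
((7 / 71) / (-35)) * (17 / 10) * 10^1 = -0.05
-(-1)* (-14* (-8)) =112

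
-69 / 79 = -0.87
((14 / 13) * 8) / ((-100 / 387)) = -33.34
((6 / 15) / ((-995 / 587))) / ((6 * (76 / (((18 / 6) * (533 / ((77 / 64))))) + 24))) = -5005936 / 3062008025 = -0.00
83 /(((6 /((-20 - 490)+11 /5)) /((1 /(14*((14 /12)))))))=-210737 /490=-430.08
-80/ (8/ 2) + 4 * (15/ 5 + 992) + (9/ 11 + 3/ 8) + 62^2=686857/ 88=7805.19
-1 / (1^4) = -1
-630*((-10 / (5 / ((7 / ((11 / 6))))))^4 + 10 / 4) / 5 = -6277791051 / 14641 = -428781.58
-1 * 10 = -10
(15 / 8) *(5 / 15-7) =-25 / 2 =-12.50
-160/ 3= -53.33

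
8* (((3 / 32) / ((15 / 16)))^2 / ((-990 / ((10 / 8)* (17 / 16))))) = -0.00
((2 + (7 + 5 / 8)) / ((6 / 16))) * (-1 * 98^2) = -739508 / 3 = -246502.67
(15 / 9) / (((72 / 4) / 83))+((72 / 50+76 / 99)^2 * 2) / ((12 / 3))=124008421 / 12251250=10.12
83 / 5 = 16.60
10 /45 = 2 /9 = 0.22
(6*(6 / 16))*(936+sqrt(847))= 99*sqrt(7) / 4+2106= 2171.48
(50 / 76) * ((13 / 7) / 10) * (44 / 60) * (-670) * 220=-13206.89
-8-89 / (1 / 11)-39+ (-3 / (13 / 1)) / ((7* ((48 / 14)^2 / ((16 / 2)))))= -320119 / 312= -1026.02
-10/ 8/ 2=-5/ 8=-0.62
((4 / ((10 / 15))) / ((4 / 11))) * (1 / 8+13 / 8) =231 / 8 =28.88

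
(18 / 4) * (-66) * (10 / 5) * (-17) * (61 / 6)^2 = 2087481 / 2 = 1043740.50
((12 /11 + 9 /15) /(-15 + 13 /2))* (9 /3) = -558 /935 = -0.60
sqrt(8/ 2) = 2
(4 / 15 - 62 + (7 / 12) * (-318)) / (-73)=7417 / 2190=3.39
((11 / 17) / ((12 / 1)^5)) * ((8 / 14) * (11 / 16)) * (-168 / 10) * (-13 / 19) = 1573 / 133954560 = 0.00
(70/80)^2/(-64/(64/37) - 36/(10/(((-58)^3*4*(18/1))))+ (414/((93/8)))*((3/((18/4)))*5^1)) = 7595/501685272128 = 0.00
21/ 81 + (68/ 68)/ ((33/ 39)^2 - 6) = 1688/ 24111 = 0.07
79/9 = 8.78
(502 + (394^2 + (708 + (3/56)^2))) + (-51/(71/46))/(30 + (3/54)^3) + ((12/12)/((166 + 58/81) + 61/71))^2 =5022493732462262515488833/32103914440155880000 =156444.90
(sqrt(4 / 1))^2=4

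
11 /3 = 3.67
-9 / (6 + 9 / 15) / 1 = -15 / 11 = -1.36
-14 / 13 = -1.08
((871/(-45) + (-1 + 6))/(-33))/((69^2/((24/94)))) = 2584/110764665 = 0.00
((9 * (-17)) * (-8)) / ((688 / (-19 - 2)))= -3213 / 86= -37.36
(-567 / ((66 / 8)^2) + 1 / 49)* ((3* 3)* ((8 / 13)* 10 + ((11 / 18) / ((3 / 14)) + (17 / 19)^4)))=-21741348657592 / 30134255151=-721.48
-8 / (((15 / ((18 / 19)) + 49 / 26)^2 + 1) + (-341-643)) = 6084 / 508831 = 0.01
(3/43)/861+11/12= 135763/148092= 0.92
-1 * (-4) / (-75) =-4 / 75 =-0.05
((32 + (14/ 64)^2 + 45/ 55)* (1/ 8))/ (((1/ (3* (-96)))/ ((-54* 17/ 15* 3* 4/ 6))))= 509769531/ 3520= 144820.89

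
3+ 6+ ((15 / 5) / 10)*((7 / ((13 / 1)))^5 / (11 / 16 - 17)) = 1453477639 / 161512455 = 9.00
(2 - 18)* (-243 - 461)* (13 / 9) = 146432 / 9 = 16270.22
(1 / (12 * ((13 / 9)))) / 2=0.03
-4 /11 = -0.36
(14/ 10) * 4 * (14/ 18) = 196/ 45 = 4.36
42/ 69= 14/ 23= 0.61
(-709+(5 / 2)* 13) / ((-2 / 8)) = 2706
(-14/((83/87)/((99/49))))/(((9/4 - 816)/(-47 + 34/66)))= -1067664/630385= -1.69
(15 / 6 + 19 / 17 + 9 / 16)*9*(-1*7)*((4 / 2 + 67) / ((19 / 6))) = -14827617 / 2584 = -5738.24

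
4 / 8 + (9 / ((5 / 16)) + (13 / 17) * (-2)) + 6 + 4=6421 / 170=37.77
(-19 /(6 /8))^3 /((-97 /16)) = 7023616 /2619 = 2681.79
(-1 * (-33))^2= 1089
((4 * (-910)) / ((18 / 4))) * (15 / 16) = -2275 / 3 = -758.33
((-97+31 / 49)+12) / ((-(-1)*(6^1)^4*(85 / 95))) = -13091 / 179928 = -0.07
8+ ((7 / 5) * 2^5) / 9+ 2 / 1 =674 / 45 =14.98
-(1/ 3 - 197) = 590/ 3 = 196.67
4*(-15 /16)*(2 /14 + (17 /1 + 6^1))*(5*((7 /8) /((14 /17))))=-103275 /224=-461.05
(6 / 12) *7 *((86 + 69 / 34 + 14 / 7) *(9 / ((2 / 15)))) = 2892645 / 136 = 21269.45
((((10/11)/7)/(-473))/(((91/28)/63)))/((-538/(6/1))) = 1080/18194891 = 0.00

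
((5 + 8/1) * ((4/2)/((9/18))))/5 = 52/5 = 10.40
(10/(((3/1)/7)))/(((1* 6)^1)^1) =35/9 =3.89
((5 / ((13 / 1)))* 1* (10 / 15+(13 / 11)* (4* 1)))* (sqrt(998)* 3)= 196.62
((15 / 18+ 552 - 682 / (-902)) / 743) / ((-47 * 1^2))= -136183 / 8590566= -0.02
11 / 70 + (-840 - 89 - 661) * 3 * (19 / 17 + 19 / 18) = -12335563 / 1190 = -10366.02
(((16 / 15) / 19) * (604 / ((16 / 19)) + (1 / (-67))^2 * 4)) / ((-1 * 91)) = -566108 / 1279365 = -0.44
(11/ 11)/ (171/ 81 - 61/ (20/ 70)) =-18/ 3805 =-0.00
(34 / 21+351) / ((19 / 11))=81455 / 399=204.15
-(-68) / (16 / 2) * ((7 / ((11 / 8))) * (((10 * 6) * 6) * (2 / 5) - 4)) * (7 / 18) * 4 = 932960 / 99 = 9423.84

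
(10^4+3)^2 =100060009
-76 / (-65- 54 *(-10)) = -4 / 25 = -0.16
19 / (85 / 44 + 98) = 836 / 4397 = 0.19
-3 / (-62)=3 / 62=0.05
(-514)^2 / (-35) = -264196 / 35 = -7548.46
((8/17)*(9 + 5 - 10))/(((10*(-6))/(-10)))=16/51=0.31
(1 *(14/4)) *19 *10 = 665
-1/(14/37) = -37/14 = -2.64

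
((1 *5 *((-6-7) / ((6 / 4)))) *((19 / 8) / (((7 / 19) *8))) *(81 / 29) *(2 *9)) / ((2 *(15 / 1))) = -380133 / 6496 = -58.52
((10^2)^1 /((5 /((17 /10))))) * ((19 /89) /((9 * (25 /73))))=47158 /20025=2.35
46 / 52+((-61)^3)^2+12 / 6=1339529733461 / 26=51520374363.88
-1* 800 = -800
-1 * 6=-6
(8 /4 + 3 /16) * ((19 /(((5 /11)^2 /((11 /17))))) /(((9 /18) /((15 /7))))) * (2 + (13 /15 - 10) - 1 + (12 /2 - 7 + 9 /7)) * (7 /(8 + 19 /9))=-23442903 /7735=-3030.76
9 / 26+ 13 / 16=241 / 208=1.16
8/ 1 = 8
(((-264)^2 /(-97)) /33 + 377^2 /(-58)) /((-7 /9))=3178.64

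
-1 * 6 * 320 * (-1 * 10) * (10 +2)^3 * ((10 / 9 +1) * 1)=70041600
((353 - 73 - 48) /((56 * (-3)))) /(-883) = 29 /18543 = 0.00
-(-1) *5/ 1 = 5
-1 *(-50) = 50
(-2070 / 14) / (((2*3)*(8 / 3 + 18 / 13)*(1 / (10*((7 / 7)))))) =-67275 / 1106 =-60.83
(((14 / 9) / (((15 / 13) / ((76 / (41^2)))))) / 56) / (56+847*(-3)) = -0.00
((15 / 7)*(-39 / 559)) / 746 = -45 / 224546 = -0.00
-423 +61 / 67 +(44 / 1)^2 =101432 / 67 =1513.91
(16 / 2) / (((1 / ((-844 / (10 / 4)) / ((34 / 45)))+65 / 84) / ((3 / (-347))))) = -638064 / 7118011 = -0.09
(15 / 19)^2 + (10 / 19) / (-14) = 1480 / 2527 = 0.59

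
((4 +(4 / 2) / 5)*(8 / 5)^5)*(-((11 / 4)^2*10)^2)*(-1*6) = 989497344 / 625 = 1583195.75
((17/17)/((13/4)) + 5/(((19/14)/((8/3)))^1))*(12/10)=15016/1235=12.16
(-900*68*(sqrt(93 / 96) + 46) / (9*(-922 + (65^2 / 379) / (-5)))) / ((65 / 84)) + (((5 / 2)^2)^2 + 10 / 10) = 1804040*sqrt(62) / 1517893 + 11595156933 / 24286288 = 486.79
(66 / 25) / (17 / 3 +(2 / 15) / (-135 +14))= 23958 / 51415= 0.47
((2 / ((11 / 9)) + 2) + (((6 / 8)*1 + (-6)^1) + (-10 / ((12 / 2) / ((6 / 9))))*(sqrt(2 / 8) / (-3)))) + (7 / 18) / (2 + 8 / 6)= -1948 / 1485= -1.31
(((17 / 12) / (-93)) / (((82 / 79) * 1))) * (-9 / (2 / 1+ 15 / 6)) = 1343 / 45756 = 0.03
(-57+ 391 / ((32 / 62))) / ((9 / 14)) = 78463 / 72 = 1089.76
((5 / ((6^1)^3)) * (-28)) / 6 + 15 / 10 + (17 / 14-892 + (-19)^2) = -1198397 / 2268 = -528.39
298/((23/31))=9238/23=401.65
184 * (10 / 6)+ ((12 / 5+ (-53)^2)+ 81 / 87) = 1356764 / 435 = 3119.00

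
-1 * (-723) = 723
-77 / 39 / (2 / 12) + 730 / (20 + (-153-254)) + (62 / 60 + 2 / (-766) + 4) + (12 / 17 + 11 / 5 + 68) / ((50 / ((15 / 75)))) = -172344240277 / 20473025625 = -8.42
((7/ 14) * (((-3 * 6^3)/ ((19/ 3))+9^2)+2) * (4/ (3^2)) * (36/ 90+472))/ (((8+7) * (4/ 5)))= -433427/ 2565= -168.98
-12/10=-6/5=-1.20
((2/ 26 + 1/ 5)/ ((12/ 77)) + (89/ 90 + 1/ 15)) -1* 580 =-577.17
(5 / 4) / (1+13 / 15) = 75 / 112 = 0.67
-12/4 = -3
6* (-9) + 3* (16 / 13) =-654 / 13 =-50.31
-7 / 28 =-1 / 4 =-0.25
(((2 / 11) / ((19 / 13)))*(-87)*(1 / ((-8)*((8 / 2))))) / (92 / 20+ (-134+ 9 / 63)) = -35 / 13376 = -0.00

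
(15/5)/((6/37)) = 37/2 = 18.50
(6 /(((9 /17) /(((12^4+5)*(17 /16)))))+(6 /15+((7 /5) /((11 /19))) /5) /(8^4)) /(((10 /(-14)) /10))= -5907833259503 /1689600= -3496586.92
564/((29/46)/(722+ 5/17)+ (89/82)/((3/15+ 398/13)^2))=26200868935992372/93645295171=279788.42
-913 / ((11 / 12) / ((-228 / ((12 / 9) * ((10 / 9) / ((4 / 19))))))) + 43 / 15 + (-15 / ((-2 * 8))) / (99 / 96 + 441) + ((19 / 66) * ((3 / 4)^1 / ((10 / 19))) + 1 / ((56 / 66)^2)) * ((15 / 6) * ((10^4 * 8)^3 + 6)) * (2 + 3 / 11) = 62710038857530252088914 / 11980815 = 5234204756315012.97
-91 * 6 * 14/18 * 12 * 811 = -4132856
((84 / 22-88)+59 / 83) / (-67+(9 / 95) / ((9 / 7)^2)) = 65158695 / 52256468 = 1.25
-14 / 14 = -1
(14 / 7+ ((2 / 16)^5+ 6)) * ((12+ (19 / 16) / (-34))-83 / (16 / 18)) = -651.28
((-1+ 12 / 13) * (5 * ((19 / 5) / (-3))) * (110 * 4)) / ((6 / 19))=79420 / 117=678.80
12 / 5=2.40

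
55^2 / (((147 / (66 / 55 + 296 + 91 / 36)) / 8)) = 65280710 / 1323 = 49342.94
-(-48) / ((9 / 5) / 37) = 2960 / 3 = 986.67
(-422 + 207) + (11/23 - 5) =-5049/23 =-219.52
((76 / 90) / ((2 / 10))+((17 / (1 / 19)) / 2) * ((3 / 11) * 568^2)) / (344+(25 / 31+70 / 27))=130832620410 / 3198503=40904.33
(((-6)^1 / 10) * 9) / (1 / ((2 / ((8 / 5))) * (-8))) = 54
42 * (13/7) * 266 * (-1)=-20748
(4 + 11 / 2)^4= 130321 / 16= 8145.06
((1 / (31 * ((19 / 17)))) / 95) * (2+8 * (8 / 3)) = 238 / 33573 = 0.01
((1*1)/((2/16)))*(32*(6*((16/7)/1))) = 24576/7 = 3510.86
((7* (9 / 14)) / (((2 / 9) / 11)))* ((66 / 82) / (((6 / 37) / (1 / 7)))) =362637 / 2296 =157.94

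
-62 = -62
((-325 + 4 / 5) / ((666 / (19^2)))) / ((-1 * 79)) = 585181 / 263070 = 2.22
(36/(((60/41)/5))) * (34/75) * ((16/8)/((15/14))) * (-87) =-1131928/125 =-9055.42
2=2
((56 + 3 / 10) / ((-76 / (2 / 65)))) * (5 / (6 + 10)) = -563 / 79040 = -0.01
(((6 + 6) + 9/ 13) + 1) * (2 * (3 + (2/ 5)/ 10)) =27056/ 325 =83.25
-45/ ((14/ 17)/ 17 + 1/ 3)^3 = -29327146335/ 36264691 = -808.70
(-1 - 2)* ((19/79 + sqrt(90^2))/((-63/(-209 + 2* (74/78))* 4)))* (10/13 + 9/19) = -17677346431/63924588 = -276.53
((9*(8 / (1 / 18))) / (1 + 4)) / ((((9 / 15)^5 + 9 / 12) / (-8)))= -8640000 / 3449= -2505.07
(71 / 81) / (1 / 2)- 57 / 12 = -971 / 324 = -3.00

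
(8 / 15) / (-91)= -8 / 1365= -0.01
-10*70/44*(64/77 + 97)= -188325/121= -1556.40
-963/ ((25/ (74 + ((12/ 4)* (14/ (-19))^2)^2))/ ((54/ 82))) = -1944.44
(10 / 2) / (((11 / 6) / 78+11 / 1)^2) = 1095120 / 26615281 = 0.04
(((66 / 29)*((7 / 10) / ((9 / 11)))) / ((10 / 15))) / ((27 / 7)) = 5929 / 7830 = 0.76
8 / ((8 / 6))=6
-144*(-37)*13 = 69264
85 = 85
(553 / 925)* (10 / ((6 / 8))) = 4424 / 555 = 7.97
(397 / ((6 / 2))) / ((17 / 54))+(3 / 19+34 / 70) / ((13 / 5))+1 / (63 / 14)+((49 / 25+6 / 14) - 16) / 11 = 30523855238 / 72747675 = 419.59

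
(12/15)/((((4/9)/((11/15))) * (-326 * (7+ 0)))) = -33/57050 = -0.00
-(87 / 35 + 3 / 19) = -1758 / 665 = -2.64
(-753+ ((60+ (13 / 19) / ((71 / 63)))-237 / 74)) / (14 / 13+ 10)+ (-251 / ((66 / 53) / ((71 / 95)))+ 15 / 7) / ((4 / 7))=-28345278651 / 87846880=-322.67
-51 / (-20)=51 / 20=2.55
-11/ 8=-1.38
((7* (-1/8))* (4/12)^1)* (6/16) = -7/64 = -0.11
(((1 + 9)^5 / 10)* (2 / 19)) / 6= 10000 / 57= 175.44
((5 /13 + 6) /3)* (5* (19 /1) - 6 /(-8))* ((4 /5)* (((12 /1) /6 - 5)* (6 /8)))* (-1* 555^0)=95367 /260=366.80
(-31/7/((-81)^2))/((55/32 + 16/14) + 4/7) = -0.00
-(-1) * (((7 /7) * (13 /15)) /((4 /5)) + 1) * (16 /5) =20 /3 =6.67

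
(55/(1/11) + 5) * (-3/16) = -915/8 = -114.38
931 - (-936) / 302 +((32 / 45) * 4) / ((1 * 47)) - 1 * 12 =294505583 / 319365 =922.16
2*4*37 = 296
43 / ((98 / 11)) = 473 / 98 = 4.83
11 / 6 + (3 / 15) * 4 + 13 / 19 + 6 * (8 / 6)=6451 / 570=11.32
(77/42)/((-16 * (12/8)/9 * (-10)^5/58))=319/800000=0.00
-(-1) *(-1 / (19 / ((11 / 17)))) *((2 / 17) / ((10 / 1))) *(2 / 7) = -22 / 192185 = -0.00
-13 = -13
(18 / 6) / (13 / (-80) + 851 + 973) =240 / 145907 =0.00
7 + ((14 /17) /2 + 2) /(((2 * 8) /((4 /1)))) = 517 /68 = 7.60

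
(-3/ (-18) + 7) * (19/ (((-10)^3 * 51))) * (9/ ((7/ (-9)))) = 7353/ 238000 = 0.03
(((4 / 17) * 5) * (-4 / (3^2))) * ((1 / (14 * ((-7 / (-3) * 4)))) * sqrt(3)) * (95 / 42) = -475 * sqrt(3) / 52479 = -0.02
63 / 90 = 7 / 10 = 0.70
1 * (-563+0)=-563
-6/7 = -0.86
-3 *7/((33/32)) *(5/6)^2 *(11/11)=-1400/99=-14.14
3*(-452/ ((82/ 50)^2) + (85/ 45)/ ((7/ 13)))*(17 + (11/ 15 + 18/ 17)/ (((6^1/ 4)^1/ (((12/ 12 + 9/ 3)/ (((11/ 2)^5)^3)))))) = -946669355113059119993496937/ 112807693785834550402515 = -8391.89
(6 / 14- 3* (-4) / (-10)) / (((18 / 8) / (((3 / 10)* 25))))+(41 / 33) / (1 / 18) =1524 / 77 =19.79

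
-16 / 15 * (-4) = 64 / 15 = 4.27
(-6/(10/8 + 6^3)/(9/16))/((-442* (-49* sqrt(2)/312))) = -0.00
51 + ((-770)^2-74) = 592877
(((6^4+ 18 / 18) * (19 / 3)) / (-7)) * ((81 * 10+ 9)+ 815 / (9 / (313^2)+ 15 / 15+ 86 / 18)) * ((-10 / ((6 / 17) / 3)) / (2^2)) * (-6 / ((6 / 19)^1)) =-32442184838701845 / 71322566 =-454865642.93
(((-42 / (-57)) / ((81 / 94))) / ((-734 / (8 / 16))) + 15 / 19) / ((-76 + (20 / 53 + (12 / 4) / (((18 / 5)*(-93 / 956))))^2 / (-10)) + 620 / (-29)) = -17440740470548 / 2301106900969129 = -0.01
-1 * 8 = -8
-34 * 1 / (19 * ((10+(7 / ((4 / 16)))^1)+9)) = -34 / 893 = -0.04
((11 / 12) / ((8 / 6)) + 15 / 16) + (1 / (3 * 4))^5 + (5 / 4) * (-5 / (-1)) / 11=6003083 / 2737152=2.19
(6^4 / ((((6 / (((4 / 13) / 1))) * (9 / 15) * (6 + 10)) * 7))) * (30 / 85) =540 / 1547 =0.35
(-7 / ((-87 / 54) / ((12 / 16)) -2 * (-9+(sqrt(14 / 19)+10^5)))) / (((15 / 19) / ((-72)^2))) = 79575997965408 / 346220111149795 -41885424 * sqrt(266) / 346220111149795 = 0.23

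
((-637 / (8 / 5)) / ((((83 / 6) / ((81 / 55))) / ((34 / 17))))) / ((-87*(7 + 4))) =51597 / 582494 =0.09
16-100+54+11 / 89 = -2659 / 89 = -29.88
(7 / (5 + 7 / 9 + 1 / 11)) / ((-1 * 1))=-99 / 83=-1.19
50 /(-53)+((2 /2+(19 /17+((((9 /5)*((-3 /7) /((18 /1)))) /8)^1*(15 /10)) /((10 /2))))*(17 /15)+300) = 301.45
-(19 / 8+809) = -6491 / 8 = -811.38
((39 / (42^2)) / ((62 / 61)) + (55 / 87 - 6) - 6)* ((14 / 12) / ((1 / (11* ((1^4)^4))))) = -131948641 / 906192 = -145.61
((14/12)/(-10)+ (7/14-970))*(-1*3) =58177/20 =2908.85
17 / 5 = 3.40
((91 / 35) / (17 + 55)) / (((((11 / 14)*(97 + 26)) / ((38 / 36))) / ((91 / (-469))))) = -22477 / 293709240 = -0.00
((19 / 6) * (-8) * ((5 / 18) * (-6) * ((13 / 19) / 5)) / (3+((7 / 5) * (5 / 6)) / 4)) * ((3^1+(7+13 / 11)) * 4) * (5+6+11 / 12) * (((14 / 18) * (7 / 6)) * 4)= 21729344 / 6399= 3395.74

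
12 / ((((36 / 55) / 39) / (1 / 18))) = 715 / 18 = 39.72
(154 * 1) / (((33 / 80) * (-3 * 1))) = -1120 / 9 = -124.44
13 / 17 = 0.76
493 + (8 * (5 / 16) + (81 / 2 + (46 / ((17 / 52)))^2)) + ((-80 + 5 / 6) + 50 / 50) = 35123867 / 1734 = 20255.98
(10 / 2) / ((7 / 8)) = 40 / 7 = 5.71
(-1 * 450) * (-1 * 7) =3150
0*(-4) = 0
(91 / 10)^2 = 8281 / 100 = 82.81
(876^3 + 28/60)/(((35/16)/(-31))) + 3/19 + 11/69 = -728526638935248/76475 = -9526337220.47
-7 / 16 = -0.44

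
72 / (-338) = -36 / 169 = -0.21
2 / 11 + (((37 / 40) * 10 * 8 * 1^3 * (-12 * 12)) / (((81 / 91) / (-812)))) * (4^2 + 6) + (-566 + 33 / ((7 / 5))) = 148204513055 / 693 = 213859326.20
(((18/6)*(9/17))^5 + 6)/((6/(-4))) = -15245366/1419857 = -10.74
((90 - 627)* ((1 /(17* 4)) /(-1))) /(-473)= -537 /32164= -0.02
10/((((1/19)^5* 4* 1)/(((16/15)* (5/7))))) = 99043960/21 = 4716379.05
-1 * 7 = -7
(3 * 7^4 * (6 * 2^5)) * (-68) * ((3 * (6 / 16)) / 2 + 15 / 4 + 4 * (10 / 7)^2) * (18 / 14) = -1508464944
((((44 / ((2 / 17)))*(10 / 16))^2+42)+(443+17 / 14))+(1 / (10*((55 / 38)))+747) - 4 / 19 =55872.14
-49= -49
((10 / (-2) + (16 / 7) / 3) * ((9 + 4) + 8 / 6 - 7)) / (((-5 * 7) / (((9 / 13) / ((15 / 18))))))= 11748 / 15925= 0.74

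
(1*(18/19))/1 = 18/19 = 0.95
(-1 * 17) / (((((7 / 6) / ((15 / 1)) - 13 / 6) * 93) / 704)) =61.61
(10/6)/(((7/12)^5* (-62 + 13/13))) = -414720/1025227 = -0.40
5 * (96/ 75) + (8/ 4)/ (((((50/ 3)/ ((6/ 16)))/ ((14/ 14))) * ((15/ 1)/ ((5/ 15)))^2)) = 288001/ 45000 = 6.40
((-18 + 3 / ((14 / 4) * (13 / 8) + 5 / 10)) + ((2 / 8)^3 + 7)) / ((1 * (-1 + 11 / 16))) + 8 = 5491 / 132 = 41.60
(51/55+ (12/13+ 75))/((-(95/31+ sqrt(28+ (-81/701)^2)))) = 1325323730431/104795514681- 3084693719* sqrt(13765789)/523977573405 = -9.20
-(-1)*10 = 10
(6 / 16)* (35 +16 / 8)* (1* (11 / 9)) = 407 / 24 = 16.96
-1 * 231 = -231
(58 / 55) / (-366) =-29 / 10065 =-0.00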